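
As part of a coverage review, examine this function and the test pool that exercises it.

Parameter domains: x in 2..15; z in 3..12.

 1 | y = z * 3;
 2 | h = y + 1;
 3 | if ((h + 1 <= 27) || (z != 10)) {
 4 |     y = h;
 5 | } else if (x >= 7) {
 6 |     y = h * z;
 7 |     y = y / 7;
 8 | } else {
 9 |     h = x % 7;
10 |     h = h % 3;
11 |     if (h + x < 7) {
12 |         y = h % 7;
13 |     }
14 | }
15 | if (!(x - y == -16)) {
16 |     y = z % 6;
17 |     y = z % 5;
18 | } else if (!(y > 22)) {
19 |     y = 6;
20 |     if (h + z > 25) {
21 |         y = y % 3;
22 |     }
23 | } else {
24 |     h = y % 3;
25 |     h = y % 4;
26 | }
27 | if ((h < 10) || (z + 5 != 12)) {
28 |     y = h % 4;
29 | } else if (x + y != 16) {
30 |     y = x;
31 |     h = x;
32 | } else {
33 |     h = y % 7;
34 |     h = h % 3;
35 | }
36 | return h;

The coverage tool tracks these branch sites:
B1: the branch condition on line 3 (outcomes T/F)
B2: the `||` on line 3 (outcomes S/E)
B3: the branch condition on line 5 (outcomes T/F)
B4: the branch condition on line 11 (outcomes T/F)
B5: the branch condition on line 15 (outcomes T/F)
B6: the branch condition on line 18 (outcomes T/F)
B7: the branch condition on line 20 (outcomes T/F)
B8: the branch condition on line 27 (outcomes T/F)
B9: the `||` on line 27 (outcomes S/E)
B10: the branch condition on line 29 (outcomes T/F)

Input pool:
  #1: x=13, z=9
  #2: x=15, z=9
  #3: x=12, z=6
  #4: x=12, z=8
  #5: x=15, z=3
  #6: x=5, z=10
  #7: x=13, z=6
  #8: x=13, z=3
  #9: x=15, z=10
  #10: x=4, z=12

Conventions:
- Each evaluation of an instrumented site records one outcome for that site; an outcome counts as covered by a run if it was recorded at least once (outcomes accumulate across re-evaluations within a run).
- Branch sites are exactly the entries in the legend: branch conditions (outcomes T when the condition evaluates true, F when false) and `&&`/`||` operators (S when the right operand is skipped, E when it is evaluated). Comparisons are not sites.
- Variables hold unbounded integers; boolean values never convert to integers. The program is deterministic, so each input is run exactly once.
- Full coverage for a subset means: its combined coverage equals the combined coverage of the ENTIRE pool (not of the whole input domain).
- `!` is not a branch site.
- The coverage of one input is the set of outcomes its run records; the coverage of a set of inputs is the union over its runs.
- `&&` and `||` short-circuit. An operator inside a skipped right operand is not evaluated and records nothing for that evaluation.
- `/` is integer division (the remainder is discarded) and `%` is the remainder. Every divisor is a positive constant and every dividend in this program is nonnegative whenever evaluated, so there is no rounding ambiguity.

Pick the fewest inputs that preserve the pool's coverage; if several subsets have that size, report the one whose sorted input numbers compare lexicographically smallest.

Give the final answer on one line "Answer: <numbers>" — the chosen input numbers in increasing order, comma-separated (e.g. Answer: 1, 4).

input #1, x=13, z=9: events B2->E, B1->T, B5->T, B9->E, B8->T; outcomes B1=T, B2=E, B5=T, B8=T, B9=E
input #2, x=15, z=9: events B2->E, B1->T, B5->T, B9->E, B8->T; outcomes B1=T, B2=E, B5=T, B8=T, B9=E
input #3, x=12, z=6: events B2->S, B1->T, B5->T, B9->E, B8->T; outcomes B1=T, B2=S, B5=T, B8=T, B9=E
input #4, x=12, z=8: events B2->S, B1->T, B5->T, B9->E, B8->T; outcomes B1=T, B2=S, B5=T, B8=T, B9=E
input #5, x=15, z=3: events B2->S, B1->T, B5->T, B9->E, B8->T; outcomes B1=T, B2=S, B5=T, B8=T, B9=E
input #6, x=5, z=10: events B2->E, B1->F, B3->F, B4->F, B5->T, B9->S, B8->T; outcomes B1=F, B2=E, B3=F, B4=F, B5=T, B8=T, B9=S
input #7, x=13, z=6: events B2->S, B1->T, B5->T, B9->E, B8->T; outcomes B1=T, B2=S, B5=T, B8=T, B9=E
input #8, x=13, z=3: events B2->S, B1->T, B5->T, B9->E, B8->T; outcomes B1=T, B2=S, B5=T, B8=T, B9=E
input #9, x=15, z=10: events B2->E, B1->F, B3->T, B5->T, B9->E, B8->T; outcomes B1=F, B2=E, B3=T, B5=T, B8=T, B9=E
input #10, x=4, z=12: events B2->E, B1->T, B5->T, B9->E, B8->T; outcomes B1=T, B2=E, B5=T, B8=T, B9=E
the full pool covers 11 outcomes: B1=T, B1=F, B2=S, B2=E, B3=T, B3=F, B4=F, B5=T, B8=T, B9=S, B9=E
checked all size-1 subsets: none covers 11 outcomes (max 7/11)
checked all size-2 subsets: none covers 11 outcomes (max 10/11)
at size 3, {3, 6, 9} reaches all 11 outcomes; every lexicographically earlier size-3 subset fails

Answer: 3, 6, 9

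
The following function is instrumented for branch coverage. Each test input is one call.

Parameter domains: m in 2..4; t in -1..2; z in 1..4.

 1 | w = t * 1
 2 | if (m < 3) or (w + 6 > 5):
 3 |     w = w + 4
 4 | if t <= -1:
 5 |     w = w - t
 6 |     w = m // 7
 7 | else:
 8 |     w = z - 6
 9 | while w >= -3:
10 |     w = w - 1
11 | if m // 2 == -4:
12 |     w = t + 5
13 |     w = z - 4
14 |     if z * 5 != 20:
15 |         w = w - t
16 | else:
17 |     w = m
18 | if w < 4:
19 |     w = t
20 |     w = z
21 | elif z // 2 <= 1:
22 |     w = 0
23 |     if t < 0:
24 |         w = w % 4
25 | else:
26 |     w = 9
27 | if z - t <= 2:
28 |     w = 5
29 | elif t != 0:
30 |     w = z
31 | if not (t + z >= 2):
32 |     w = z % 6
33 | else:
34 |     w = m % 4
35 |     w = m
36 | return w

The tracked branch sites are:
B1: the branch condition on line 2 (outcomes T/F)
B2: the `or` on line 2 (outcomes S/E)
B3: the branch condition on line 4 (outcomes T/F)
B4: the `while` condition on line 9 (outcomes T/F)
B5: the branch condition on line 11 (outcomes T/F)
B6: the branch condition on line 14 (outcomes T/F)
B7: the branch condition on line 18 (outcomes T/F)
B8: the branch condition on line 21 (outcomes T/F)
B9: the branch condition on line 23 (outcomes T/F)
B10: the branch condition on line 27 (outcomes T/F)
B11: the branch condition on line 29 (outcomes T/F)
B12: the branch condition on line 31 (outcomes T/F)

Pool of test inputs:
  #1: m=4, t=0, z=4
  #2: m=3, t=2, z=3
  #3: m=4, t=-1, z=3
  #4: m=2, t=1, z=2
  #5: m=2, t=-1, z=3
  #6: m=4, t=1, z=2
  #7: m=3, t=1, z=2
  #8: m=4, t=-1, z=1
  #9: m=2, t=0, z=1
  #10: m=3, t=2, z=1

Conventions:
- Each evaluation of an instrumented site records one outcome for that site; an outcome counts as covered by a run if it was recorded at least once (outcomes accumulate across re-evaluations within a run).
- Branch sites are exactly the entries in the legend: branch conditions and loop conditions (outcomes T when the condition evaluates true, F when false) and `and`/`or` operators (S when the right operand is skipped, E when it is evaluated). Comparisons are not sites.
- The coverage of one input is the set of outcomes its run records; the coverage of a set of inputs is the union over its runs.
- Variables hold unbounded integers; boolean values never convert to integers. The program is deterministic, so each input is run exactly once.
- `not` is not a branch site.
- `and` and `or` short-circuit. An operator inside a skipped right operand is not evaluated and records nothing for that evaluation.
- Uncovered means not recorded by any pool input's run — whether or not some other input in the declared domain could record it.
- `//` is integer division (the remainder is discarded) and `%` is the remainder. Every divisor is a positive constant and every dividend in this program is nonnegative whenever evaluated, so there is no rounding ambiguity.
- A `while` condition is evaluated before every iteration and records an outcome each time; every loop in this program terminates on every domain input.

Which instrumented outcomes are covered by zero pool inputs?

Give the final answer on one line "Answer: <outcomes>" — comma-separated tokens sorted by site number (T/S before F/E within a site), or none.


input #1 (m=4, t=0, z=4): events B2->E, B1->T, B3->F, B4->T, B4->T, B4->F, B5->F, B7->F, B8->F, B10->F, B11->F, B12->F; covers B1=T, B2=E, B3=F, B4=T, B4=F, B5=F, B7=F, B8=F, B10=F, B11=F, B12=F
input #2 (m=3, t=2, z=3): events B2->E, B1->T, B3->F, B4->T, B4->F, B5->F, B7->T, B10->T, B12->F; covers B1=T, B2=E, B3=F, B4=T, B4=F, B5=F, B7=T, B10=T, B12=F
input #3 (m=4, t=-1, z=3): events B2->E, B1->F, B3->T, B4->T, B4->T, B4->T, B4->T, B4->F, B5->F, B7->F, B8->T, B9->T, B10->F, B11->T, ...; covers B1=F, B2=E, B3=T, B4=T, B4=F, B5=F, B7=F, B8=T, B9=T, B10=F, B11=T, B12=F
input #4 (m=2, t=1, z=2): events B2->S, B1->T, B3->F, B4->F, B5->F, B7->T, B10->T, B12->F; covers B1=T, B2=S, B3=F, B4=F, B5=F, B7=T, B10=T, B12=F
input #5 (m=2, t=-1, z=3): events B2->S, B1->T, B3->T, B4->T, B4->T, B4->T, B4->T, B4->F, B5->F, B7->T, B10->F, B11->T, B12->F; covers B1=T, B2=S, B3=T, B4=T, B4=F, B5=F, B7=T, B10=F, B11=T, B12=F
input #6 (m=4, t=1, z=2): events B2->E, B1->T, B3->F, B4->F, B5->F, B7->F, B8->T, B9->F, B10->T, B12->F; covers B1=T, B2=E, B3=F, B4=F, B5=F, B7=F, B8=T, B9=F, B10=T, B12=F
input #7 (m=3, t=1, z=2): events B2->E, B1->T, B3->F, B4->F, B5->F, B7->T, B10->T, B12->F; covers B1=T, B2=E, B3=F, B4=F, B5=F, B7=T, B10=T, B12=F
input #8 (m=4, t=-1, z=1): events B2->E, B1->F, B3->T, B4->T, B4->T, B4->T, B4->T, B4->F, B5->F, B7->F, B8->T, B9->T, B10->T, B12->T; covers B1=F, B2=E, B3=T, B4=T, B4=F, B5=F, B7=F, B8=T, B9=T, B10=T, B12=T
input #9 (m=2, t=0, z=1): events B2->S, B1->T, B3->F, B4->F, B5->F, B7->T, B10->T, B12->T; covers B1=T, B2=S, B3=F, B4=F, B5=F, B7=T, B10=T, B12=T
input #10 (m=3, t=2, z=1): events B2->E, B1->T, B3->F, B4->F, B5->F, B7->T, B10->T, B12->F; covers B1=T, B2=E, B3=F, B4=F, B5=F, B7=T, B10=T, B12=F
union over the pool: B1=T, B1=F, B2=S, B2=E, B3=T, B3=F, B4=T, B4=F, B5=F, B7=T, B7=F, B8=T, B8=F, B9=T, B9=F, B10=T, B10=F, B11=T, B11=F, B12=T, B12=F
uncovered (3 of 24): B5=T, B6=T, B6=F
Answer: B5=T, B6=T, B6=F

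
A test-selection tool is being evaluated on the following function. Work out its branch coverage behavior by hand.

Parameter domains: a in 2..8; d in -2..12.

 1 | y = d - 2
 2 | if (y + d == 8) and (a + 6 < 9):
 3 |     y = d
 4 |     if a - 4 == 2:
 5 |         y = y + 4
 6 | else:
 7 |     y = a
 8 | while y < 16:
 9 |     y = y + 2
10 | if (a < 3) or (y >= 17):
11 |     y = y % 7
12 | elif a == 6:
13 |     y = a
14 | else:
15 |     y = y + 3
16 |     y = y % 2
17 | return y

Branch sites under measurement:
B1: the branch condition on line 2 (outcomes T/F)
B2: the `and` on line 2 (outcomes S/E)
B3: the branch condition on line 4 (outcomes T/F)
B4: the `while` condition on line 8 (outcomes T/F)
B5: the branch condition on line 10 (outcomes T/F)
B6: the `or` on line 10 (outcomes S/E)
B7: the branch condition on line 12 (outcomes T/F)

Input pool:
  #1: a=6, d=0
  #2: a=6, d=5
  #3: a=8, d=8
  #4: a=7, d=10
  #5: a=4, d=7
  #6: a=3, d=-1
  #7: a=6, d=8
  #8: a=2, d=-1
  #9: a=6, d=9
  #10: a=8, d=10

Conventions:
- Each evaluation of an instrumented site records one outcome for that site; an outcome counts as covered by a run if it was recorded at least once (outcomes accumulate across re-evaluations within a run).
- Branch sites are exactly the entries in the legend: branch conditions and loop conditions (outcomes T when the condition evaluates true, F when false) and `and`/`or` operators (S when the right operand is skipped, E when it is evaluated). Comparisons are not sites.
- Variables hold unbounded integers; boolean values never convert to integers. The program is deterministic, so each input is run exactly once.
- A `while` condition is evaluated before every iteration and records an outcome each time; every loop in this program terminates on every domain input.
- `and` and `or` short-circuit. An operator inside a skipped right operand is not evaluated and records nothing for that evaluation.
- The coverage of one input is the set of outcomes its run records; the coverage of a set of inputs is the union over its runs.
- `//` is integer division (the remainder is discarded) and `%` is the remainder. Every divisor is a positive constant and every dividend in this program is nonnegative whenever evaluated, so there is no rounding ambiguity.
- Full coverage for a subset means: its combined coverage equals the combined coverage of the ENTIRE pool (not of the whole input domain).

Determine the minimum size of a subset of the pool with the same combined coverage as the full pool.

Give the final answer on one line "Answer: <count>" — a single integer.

#1 (a=6, d=0) -> covered: B1=F, B2=S, B4=T, B4=F, B5=F, B6=E, B7=T
#2 (a=6, d=5) -> covered: B1=F, B2=E, B4=T, B4=F, B5=F, B6=E, B7=T
#3 (a=8, d=8) -> covered: B1=F, B2=S, B4=T, B4=F, B5=F, B6=E, B7=F
#4 (a=7, d=10) -> covered: B1=F, B2=S, B4=T, B4=F, B5=T, B6=E
#5 (a=4, d=7) -> covered: B1=F, B2=S, B4=T, B4=F, B5=F, B6=E, B7=F
#6 (a=3, d=-1) -> covered: B1=F, B2=S, B4=T, B4=F, B5=T, B6=E
#7 (a=6, d=8) -> covered: B1=F, B2=S, B4=T, B4=F, B5=F, B6=E, B7=T
#8 (a=2, d=-1) -> covered: B1=F, B2=S, B4=T, B4=F, B5=T, B6=S
#9 (a=6, d=9) -> covered: B1=F, B2=S, B4=T, B4=F, B5=F, B6=E, B7=T
#10 (a=8, d=10) -> covered: B1=F, B2=S, B4=T, B4=F, B5=F, B6=E, B7=F
together the pool reaches 11 outcomes: B1=F, B2=S, B2=E, B4=T, B4=F, B5=T, B5=F, B6=S, B6=E, B7=T, B7=F
checked all size-1 subsets: none covers 11 outcomes (max 7/11)
checked all size-2 subsets: none covers 11 outcomes (max 10/11)
at size 3, {2, 3, 8} reaches all 11 outcomes; every lexicographically earlier size-3 subset fails

Answer: 3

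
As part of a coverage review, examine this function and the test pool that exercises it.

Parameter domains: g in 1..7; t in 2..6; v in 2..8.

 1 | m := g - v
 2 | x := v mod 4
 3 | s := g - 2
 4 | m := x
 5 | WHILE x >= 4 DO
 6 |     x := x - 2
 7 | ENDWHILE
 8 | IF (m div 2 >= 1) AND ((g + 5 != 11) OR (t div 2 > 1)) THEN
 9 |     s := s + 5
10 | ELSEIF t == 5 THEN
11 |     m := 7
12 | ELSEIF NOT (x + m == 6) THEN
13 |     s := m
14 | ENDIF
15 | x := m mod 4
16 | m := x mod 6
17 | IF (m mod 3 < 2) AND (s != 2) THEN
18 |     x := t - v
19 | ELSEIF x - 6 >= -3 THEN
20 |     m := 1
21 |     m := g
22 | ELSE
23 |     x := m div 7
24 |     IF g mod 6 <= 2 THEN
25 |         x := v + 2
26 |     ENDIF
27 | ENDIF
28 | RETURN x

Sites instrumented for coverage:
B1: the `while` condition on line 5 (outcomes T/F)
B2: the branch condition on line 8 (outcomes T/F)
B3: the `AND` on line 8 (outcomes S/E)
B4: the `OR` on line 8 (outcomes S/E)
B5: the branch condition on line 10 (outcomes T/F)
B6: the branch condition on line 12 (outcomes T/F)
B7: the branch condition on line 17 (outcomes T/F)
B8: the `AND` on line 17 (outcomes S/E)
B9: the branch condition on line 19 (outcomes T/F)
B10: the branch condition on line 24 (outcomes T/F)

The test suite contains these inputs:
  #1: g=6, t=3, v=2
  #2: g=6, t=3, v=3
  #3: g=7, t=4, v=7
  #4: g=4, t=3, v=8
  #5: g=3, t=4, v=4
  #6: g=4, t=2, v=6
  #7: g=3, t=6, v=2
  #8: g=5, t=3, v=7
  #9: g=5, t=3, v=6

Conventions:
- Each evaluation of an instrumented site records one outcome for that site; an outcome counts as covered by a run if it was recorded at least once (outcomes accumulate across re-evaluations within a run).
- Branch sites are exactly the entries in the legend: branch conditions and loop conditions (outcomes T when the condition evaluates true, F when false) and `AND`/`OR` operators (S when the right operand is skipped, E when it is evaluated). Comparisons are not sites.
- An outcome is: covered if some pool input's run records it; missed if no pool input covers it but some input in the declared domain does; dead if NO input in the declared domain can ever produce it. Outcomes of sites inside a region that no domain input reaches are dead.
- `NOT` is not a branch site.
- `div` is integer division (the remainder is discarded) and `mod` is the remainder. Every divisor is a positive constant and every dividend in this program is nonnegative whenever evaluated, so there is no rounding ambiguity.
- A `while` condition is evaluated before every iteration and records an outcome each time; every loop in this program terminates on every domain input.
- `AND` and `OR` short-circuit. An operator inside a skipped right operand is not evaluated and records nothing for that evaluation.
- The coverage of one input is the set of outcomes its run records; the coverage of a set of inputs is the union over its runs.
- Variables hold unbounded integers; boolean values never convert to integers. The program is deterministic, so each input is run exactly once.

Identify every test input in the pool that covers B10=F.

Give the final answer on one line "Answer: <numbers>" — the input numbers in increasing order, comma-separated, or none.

input #1 (g=6, t=3, v=2): does not produce B10=F
input #2 (g=6, t=3, v=3): does not produce B10=F
input #3 (g=7, t=4, v=7): does not produce B10=F
input #4 (g=4, t=3, v=8): does not produce B10=F
input #5 (g=3, t=4, v=4): does not produce B10=F
input #6 (g=4, t=2, v=6): produces B10=F
input #7 (g=3, t=6, v=2): produces B10=F
input #8 (g=5, t=3, v=7): does not produce B10=F
input #9 (g=5, t=3, v=6): produces B10=F

Answer: 6, 7, 9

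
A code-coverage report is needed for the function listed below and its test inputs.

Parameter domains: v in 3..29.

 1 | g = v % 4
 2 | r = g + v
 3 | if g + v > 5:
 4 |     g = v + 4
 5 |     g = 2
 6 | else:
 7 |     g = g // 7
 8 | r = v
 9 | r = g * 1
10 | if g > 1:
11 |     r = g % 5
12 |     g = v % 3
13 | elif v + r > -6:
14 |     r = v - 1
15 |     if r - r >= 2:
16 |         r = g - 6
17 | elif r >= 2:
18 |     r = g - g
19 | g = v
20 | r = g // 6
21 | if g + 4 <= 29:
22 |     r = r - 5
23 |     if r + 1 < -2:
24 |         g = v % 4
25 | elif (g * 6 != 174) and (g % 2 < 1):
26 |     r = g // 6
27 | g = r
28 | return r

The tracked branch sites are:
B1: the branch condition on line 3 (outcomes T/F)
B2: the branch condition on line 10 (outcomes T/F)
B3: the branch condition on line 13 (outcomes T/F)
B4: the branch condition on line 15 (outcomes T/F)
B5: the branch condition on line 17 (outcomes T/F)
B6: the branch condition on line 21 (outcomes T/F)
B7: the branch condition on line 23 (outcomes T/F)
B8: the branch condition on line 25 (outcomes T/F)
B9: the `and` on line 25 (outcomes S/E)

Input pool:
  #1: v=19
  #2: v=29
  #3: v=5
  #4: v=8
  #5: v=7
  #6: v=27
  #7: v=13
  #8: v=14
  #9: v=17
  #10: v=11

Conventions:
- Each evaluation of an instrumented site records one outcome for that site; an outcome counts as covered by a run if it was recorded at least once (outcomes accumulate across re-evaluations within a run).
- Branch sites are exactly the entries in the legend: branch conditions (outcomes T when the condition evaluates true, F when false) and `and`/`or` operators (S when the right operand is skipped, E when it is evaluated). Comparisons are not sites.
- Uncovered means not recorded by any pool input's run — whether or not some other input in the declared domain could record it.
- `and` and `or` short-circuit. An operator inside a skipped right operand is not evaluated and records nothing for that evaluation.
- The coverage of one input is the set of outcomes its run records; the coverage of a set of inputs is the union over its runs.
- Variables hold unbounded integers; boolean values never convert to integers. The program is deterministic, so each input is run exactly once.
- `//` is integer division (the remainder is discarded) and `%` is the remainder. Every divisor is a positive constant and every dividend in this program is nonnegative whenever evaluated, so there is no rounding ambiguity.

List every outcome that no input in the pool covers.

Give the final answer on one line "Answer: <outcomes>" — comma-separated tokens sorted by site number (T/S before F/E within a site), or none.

input #1, v=19: events B1->T, B2->T, B6->T, B7->F; outcomes B1=T, B2=T, B6=T, B7=F
input #2, v=29: events B1->T, B2->T, B6->F, B9->S, B8->F; outcomes B1=T, B2=T, B6=F, B8=F, B9=S
input #3, v=5: events B1->T, B2->T, B6->T, B7->T; outcomes B1=T, B2=T, B6=T, B7=T
input #4, v=8: events B1->T, B2->T, B6->T, B7->T; outcomes B1=T, B2=T, B6=T, B7=T
input #5, v=7: events B1->T, B2->T, B6->T, B7->T; outcomes B1=T, B2=T, B6=T, B7=T
input #6, v=27: events B1->T, B2->T, B6->F, B9->E, B8->F; outcomes B1=T, B2=T, B6=F, B8=F, B9=E
input #7, v=13: events B1->T, B2->T, B6->T, B7->F; outcomes B1=T, B2=T, B6=T, B7=F
input #8, v=14: events B1->T, B2->T, B6->T, B7->F; outcomes B1=T, B2=T, B6=T, B7=F
input #9, v=17: events B1->T, B2->T, B6->T, B7->F; outcomes B1=T, B2=T, B6=T, B7=F
input #10, v=11: events B1->T, B2->T, B6->T, B7->T; outcomes B1=T, B2=T, B6=T, B7=T
union over the pool: B1=T, B2=T, B6=T, B6=F, B7=T, B7=F, B8=F, B9=S, B9=E
uncovered (9 of 18): B1=F, B2=F, B3=T, B3=F, B4=T, B4=F, B5=T, B5=F, B8=T

Answer: B1=F, B2=F, B3=T, B3=F, B4=T, B4=F, B5=T, B5=F, B8=T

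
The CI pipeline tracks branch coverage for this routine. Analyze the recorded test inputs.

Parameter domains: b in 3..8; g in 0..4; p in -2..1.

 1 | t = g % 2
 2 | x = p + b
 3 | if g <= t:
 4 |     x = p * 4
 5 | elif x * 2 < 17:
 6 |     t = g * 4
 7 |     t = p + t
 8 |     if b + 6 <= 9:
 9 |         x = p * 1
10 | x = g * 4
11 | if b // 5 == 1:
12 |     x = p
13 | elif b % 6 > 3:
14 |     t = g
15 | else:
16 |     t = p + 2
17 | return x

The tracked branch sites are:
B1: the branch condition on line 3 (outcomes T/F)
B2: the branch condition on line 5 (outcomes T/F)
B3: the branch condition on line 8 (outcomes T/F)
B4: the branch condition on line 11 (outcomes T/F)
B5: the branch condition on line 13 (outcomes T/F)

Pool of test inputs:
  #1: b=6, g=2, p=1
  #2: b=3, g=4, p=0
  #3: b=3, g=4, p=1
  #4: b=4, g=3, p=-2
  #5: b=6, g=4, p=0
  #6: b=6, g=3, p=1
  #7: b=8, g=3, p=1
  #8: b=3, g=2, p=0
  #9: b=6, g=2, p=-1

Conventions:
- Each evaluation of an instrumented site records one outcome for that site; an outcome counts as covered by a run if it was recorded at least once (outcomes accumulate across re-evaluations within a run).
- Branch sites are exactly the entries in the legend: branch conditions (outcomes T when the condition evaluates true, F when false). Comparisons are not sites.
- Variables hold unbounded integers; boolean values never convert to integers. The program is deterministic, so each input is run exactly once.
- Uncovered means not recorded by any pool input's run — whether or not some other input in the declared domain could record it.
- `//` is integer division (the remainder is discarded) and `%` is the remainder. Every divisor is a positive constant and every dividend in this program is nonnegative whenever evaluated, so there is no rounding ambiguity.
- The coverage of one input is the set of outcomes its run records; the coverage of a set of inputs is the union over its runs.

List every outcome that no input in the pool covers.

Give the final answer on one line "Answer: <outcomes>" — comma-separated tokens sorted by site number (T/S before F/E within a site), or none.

test 1 (b=6, g=2, p=1) fires B1->F, B2->T, B3->F, B4->T; hits B1=F, B2=T, B3=F, B4=T
test 2 (b=3, g=4, p=0) fires B1->F, B2->T, B3->T, B4->F, B5->F; hits B1=F, B2=T, B3=T, B4=F, B5=F
test 3 (b=3, g=4, p=1) fires B1->F, B2->T, B3->T, B4->F, B5->F; hits B1=F, B2=T, B3=T, B4=F, B5=F
test 4 (b=4, g=3, p=-2) fires B1->F, B2->T, B3->F, B4->F, B5->T; hits B1=F, B2=T, B3=F, B4=F, B5=T
test 5 (b=6, g=4, p=0) fires B1->F, B2->T, B3->F, B4->T; hits B1=F, B2=T, B3=F, B4=T
test 6 (b=6, g=3, p=1) fires B1->F, B2->T, B3->F, B4->T; hits B1=F, B2=T, B3=F, B4=T
test 7 (b=8, g=3, p=1) fires B1->F, B2->F, B4->T; hits B1=F, B2=F, B4=T
test 8 (b=3, g=2, p=0) fires B1->F, B2->T, B3->T, B4->F, B5->F; hits B1=F, B2=T, B3=T, B4=F, B5=F
test 9 (b=6, g=2, p=-1) fires B1->F, B2->T, B3->F, B4->T; hits B1=F, B2=T, B3=F, B4=T
union over the pool: B1=F, B2=T, B2=F, B3=T, B3=F, B4=T, B4=F, B5=T, B5=F
uncovered (1 of 10): B1=T

Answer: B1=T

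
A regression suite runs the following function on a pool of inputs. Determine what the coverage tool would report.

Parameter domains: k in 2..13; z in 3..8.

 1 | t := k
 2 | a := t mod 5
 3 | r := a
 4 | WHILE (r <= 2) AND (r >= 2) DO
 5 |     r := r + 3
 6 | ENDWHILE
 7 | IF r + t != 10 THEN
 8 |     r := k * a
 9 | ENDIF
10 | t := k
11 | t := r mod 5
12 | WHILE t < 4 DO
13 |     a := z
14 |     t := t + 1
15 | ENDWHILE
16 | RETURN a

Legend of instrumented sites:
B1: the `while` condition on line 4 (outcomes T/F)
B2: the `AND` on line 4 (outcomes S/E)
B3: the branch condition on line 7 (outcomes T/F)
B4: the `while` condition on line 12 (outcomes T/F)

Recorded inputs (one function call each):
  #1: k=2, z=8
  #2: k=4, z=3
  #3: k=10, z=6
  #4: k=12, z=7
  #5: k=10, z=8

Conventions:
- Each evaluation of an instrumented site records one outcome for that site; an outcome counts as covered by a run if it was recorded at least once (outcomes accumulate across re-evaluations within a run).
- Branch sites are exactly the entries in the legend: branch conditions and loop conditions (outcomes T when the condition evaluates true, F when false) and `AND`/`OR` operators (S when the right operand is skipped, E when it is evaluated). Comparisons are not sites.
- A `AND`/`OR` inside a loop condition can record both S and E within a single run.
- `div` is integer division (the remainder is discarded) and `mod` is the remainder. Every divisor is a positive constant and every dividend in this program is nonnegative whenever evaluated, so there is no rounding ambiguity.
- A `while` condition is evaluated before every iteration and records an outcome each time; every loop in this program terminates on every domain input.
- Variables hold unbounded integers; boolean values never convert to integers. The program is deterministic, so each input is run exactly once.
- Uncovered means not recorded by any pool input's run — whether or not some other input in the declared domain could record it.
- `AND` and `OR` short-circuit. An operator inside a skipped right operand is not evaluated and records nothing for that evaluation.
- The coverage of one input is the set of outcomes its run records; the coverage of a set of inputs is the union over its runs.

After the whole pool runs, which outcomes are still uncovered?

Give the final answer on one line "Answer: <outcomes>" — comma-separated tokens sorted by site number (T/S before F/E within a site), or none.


#1 (k=2, z=8) -> B2->E, B1->T, B2->S, B1->F, B3->T, B4->F; covered: B1=T, B1=F, B2=S, B2=E, B3=T, B4=F
#2 (k=4, z=3) -> B2->S, B1->F, B3->T, B4->T, B4->T, B4->T, B4->F; covered: B1=F, B2=S, B3=T, B4=T, B4=F
#3 (k=10, z=6) -> B2->E, B1->F, B3->F, B4->T, B4->T, B4->T, B4->T, B4->F; covered: B1=F, B2=E, B3=F, B4=T, B4=F
#4 (k=12, z=7) -> B2->E, B1->T, B2->S, B1->F, B3->T, B4->F; covered: B1=T, B1=F, B2=S, B2=E, B3=T, B4=F
#5 (k=10, z=8) -> B2->E, B1->F, B3->F, B4->T, B4->T, B4->T, B4->T, B4->F; covered: B1=F, B2=E, B3=F, B4=T, B4=F
union over the pool: B1=T, B1=F, B2=S, B2=E, B3=T, B3=F, B4=T, B4=F
uncovered (0 of 8): none
Answer: none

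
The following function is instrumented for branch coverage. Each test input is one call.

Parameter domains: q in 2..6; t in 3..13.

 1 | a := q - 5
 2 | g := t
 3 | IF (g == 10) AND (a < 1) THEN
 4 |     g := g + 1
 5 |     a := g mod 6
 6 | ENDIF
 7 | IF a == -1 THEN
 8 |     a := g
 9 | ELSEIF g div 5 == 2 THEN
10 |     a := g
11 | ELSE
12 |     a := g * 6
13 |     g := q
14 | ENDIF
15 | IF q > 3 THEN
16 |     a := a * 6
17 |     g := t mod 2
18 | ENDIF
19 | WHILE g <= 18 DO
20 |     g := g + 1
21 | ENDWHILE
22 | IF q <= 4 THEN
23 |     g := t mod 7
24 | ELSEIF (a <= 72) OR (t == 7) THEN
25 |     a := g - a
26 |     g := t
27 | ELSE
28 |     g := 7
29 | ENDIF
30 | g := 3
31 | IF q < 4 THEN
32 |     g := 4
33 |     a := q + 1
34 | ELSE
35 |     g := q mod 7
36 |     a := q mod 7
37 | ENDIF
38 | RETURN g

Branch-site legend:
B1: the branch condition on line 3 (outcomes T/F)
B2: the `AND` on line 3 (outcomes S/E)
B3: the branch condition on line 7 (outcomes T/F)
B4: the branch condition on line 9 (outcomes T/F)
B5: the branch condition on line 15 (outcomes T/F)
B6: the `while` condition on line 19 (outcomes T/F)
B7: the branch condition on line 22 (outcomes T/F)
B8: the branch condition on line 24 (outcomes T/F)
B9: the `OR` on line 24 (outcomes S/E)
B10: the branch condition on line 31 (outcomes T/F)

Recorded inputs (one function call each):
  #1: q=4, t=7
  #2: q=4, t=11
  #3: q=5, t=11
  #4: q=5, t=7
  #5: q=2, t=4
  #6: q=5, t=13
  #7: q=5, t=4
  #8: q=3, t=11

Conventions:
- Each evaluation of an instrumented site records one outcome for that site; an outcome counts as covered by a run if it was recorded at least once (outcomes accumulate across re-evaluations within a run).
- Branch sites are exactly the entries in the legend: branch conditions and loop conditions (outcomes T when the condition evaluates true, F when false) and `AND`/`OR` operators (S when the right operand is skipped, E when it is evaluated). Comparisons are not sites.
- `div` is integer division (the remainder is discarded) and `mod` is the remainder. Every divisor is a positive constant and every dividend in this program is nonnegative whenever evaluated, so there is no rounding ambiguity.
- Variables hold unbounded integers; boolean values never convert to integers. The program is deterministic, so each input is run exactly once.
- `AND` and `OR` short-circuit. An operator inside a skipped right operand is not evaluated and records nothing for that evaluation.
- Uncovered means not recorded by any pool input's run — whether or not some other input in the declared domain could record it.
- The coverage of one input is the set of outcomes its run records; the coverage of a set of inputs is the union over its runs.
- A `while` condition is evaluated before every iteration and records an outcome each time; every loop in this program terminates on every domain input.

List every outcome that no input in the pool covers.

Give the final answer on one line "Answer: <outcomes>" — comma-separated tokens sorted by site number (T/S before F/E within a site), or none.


input #1 (q=4, t=7): events B2->S, B1->F, B3->T, B5->T, B6->T, B6->T, B6->T, B6->T, B6->T, B6->T, B6->T, B6->T, B6->T, B6->T, ...; covers B1=F, B2=S, B3=T, B5=T, B6=T, B6=F, B7=T, B10=F
input #2 (q=4, t=11): events B2->S, B1->F, B3->T, B5->T, B6->T, B6->T, B6->T, B6->T, B6->T, B6->T, B6->T, B6->T, B6->T, B6->T, ...; covers B1=F, B2=S, B3=T, B5=T, B6=T, B6=F, B7=T, B10=F
input #3 (q=5, t=11): events B2->S, B1->F, B3->F, B4->T, B5->T, B6->T, B6->T, B6->T, B6->T, B6->T, B6->T, B6->T, B6->T, B6->T, ...; covers B1=F, B2=S, B3=F, B4=T, B5=T, B6=T, B6=F, B7=F, B8=T, B9=S, B10=F
input #4 (q=5, t=7): events B2->S, B1->F, B3->F, B4->F, B5->T, B6->T, B6->T, B6->T, B6->T, B6->T, B6->T, B6->T, B6->T, B6->T, ...; covers B1=F, B2=S, B3=F, B4=F, B5=T, B6=T, B6=F, B7=F, B8=T, B9=E, B10=F
input #5 (q=2, t=4): events B2->S, B1->F, B3->F, B4->F, B5->F, B6->T, B6->T, B6->T, B6->T, B6->T, B6->T, B6->T, B6->T, B6->T, ...; covers B1=F, B2=S, B3=F, B4=F, B5=F, B6=T, B6=F, B7=T, B10=T
input #6 (q=5, t=13): events B2->S, B1->F, B3->F, B4->T, B5->T, B6->T, B6->T, B6->T, B6->T, B6->T, B6->T, B6->T, B6->T, B6->T, ...; covers B1=F, B2=S, B3=F, B4=T, B5=T, B6=T, B6=F, B7=F, B8=F, B9=E, B10=F
input #7 (q=5, t=4): events B2->S, B1->F, B3->F, B4->F, B5->T, B6->T, B6->T, B6->T, B6->T, B6->T, B6->T, B6->T, B6->T, B6->T, ...; covers B1=F, B2=S, B3=F, B4=F, B5=T, B6=T, B6=F, B7=F, B8=F, B9=E, B10=F
input #8 (q=3, t=11): events B2->S, B1->F, B3->F, B4->T, B5->F, B6->T, B6->T, B6->T, B6->T, B6->T, B6->T, B6->T, B6->T, B6->F, ...; covers B1=F, B2=S, B3=F, B4=T, B5=F, B6=T, B6=F, B7=T, B10=T
union over the pool: B1=F, B2=S, B3=T, B3=F, B4=T, B4=F, B5=T, B5=F, B6=T, B6=F, B7=T, B7=F, B8=T, B8=F, B9=S, B9=E, B10=T, B10=F
uncovered (2 of 20): B1=T, B2=E
Answer: B1=T, B2=E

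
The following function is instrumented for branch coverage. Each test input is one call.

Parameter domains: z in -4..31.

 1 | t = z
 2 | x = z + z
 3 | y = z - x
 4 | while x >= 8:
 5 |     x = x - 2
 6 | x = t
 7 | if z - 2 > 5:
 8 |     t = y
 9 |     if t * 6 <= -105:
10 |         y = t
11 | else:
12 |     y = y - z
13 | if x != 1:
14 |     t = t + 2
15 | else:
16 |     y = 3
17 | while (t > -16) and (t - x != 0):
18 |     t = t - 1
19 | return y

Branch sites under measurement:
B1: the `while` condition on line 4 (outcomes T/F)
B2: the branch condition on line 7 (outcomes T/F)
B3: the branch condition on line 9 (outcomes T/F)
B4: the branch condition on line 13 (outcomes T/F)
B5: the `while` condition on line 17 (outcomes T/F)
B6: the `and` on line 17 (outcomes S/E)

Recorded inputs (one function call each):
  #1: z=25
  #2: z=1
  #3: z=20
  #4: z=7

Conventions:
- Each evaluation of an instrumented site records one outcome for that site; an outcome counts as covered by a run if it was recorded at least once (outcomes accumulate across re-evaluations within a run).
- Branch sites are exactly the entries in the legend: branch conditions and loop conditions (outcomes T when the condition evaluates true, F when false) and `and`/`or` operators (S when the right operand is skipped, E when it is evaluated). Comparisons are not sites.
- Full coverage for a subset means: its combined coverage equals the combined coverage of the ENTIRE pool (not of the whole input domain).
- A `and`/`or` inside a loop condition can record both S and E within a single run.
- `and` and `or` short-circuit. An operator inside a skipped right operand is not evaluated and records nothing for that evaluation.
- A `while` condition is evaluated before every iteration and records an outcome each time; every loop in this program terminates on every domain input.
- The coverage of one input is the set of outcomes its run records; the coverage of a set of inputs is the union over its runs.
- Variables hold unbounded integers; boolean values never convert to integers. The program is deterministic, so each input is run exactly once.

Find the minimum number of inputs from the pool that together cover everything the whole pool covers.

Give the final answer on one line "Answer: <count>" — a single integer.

#1 (z=25) -> B1->T, B1->T, B1->T, B1->T, B1->T, B1->T, B1->T, B1->T, B1->T, B1->T, B1->T, B1->T, B1->T, B1->T, ...; covered: B1=T, B1=F, B2=T, B3=T, B4=T, B5=F, B6=S
#2 (z=1) -> B1->F, B2->F, B4->F, B6->E, B5->F; covered: B1=F, B2=F, B4=F, B5=F, B6=E
#3 (z=20) -> B1->T, B1->T, B1->T, B1->T, B1->T, B1->T, B1->T, B1->T, B1->T, B1->T, B1->T, B1->T, B1->T, B1->T, ...; covered: B1=T, B1=F, B2=T, B3=T, B4=T, B5=F, B6=S
#4 (z=7) -> B1->T, B1->T, B1->T, B1->T, B1->F, B2->F, B4->T, B6->E, B5->T, B6->E, B5->T, B6->E, B5->F; covered: B1=T, B1=F, B2=F, B4=T, B5=T, B5=F, B6=E
the full pool covers 11 outcomes: B1=T, B1=F, B2=T, B2=F, B3=T, B4=T, B4=F, B5=T, B5=F, B6=S, B6=E
no size-1 subset reaches all 11 outcomes (best union: 7/11)
no size-2 subset reaches all 11 outcomes (best union: 10/11)
inputs {1, 2, 4} (size 3) cover everything; no size-3 subset with a lexicographically smaller index list covers all 11

Answer: 3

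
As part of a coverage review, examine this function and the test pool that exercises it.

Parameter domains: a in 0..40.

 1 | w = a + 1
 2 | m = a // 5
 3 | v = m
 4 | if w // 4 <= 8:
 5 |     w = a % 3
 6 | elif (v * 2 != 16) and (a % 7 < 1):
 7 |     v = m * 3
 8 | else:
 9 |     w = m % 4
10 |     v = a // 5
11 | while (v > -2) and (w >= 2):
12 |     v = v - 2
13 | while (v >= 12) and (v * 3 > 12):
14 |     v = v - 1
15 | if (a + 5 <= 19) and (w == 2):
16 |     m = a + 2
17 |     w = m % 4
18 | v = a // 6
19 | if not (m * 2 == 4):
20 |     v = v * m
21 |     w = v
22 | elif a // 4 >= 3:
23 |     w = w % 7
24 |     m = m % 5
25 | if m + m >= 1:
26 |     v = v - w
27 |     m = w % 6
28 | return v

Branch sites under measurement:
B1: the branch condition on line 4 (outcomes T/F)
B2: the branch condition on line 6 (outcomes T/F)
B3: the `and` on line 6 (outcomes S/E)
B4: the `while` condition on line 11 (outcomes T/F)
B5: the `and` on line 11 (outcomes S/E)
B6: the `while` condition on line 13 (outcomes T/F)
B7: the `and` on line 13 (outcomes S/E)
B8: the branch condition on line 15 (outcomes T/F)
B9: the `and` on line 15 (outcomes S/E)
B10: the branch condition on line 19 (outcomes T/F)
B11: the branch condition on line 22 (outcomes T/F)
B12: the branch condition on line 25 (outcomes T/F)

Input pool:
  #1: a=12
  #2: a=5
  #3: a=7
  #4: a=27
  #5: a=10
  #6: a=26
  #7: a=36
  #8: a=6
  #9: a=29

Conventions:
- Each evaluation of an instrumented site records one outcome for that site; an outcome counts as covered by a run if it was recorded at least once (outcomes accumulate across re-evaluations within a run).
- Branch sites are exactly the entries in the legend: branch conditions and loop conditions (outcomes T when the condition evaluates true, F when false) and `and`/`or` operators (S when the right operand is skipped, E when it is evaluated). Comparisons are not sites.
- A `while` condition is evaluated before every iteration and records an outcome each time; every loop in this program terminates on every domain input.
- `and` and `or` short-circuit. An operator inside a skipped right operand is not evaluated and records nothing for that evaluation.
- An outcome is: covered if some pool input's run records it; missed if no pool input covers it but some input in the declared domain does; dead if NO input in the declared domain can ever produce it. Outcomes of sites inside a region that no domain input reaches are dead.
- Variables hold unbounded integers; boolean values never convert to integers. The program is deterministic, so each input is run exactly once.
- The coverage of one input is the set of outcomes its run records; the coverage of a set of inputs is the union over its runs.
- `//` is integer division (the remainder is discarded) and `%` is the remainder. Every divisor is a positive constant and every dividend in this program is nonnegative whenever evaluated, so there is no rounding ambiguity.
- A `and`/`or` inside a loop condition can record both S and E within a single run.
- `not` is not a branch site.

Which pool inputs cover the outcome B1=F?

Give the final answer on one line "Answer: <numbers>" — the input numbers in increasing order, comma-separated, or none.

input #1 (a=12): does not record B1=F
input #2 (a=5): does not record B1=F
input #3 (a=7): does not record B1=F
input #4 (a=27): does not record B1=F
input #5 (a=10): does not record B1=F
input #6 (a=26): does not record B1=F
input #7 (a=36): records B1=F
input #8 (a=6): does not record B1=F
input #9 (a=29): does not record B1=F

Answer: 7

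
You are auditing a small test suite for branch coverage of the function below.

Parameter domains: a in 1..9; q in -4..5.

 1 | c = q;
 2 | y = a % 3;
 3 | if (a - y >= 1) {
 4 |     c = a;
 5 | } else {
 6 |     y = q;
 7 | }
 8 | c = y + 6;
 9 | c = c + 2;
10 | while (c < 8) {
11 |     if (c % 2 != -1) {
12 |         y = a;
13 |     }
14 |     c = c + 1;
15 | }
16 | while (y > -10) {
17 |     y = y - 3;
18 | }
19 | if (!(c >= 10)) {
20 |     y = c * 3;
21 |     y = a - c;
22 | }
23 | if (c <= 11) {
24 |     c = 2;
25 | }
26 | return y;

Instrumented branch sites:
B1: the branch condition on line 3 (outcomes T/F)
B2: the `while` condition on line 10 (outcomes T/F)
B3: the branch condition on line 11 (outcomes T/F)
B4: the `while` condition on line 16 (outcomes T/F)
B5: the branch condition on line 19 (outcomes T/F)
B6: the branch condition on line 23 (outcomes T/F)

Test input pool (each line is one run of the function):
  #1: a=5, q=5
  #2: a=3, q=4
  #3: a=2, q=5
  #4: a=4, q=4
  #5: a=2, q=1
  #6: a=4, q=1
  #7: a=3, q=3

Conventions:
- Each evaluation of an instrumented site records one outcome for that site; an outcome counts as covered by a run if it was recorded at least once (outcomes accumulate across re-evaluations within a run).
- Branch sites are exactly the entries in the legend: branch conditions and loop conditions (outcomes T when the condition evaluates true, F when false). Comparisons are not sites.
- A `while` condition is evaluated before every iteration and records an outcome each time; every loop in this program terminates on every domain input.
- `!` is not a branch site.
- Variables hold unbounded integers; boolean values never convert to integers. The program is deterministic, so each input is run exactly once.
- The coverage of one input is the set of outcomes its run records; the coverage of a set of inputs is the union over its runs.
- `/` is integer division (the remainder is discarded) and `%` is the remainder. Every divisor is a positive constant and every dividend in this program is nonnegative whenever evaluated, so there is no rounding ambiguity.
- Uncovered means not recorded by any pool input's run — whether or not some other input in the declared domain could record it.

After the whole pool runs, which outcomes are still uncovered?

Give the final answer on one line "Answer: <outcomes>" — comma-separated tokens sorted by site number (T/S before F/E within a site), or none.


input #1 (a=5, q=5): events B1->T, B2->F, B4->T, B4->T, B4->T, B4->T, B4->F, B5->F, B6->T; covers B1=T, B2=F, B4=T, B4=F, B5=F, B6=T
input #2 (a=3, q=4): events B1->T, B2->F, B4->T, B4->T, B4->T, B4->T, B4->F, B5->T, B6->T; covers B1=T, B2=F, B4=T, B4=F, B5=T, B6=T
input #3 (a=2, q=5): events B1->F, B2->F, B4->T, B4->T, B4->T, B4->T, B4->T, B4->F, B5->F, B6->F; covers B1=F, B2=F, B4=T, B4=F, B5=F, B6=F
input #4 (a=4, q=4): events B1->T, B2->F, B4->T, B4->T, B4->T, B4->T, B4->F, B5->T, B6->T; covers B1=T, B2=F, B4=T, B4=F, B5=T, B6=T
input #5 (a=2, q=1): events B1->F, B2->F, B4->T, B4->T, B4->T, B4->T, B4->F, B5->T, B6->T; covers B1=F, B2=F, B4=T, B4=F, B5=T, B6=T
input #6 (a=4, q=1): events B1->T, B2->F, B4->T, B4->T, B4->T, B4->T, B4->F, B5->T, B6->T; covers B1=T, B2=F, B4=T, B4=F, B5=T, B6=T
input #7 (a=3, q=3): events B1->T, B2->F, B4->T, B4->T, B4->T, B4->T, B4->F, B5->T, B6->T; covers B1=T, B2=F, B4=T, B4=F, B5=T, B6=T
union over the pool: B1=T, B1=F, B2=F, B4=T, B4=F, B5=T, B5=F, B6=T, B6=F
uncovered (3 of 12): B2=T, B3=T, B3=F
Answer: B2=T, B3=T, B3=F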